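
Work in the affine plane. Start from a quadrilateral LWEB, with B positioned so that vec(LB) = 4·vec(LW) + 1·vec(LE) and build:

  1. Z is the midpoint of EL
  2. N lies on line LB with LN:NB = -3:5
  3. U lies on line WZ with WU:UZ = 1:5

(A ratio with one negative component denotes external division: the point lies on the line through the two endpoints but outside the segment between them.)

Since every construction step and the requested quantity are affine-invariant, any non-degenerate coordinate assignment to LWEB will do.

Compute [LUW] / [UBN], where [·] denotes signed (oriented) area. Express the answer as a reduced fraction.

Choose coordinates L = (0, 0), W = (1, 0), E = (0, 1), B = (4, 1).
1. Z is the midpoint of EL ⇒ Z = (0, 1/2)
2. N lies on line LB with LN:NB = -3:5 ⇒ N = (-6, -3/2)
3. U lies on line WZ with WU:UZ = 1:5 ⇒ U = (5/6, 1/12)
2·[LUW] = -1/12, 2·[UBN] = 5/4
[LUW]:[UBN] = -1/12:5/4 = -1/15

[LUW]:[UBN] = -1/15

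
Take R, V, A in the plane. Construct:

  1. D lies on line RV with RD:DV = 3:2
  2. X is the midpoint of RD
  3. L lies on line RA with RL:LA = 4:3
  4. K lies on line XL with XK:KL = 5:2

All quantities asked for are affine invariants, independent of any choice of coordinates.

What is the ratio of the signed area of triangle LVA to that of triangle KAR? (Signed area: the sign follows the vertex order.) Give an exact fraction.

Set R = (0, 0), V = (1, 0), A = (0, 1); any affine frame gives the same invariant.
1. D lies on line RV with RD:DV = 3:2 ⇒ D = (3/5, 0)
2. X is the midpoint of RD ⇒ X = (3/10, 0)
3. L lies on line RA with RL:LA = 4:3 ⇒ L = (0, 4/7)
4. K lies on line XL with XK:KL = 5:2 ⇒ K = (3/35, 20/49)
2·[LVA] = 3/7, 2·[KAR] = 3/35
[LVA]:[KAR] = 3/7:3/35 = 5

[LVA]:[KAR] = 5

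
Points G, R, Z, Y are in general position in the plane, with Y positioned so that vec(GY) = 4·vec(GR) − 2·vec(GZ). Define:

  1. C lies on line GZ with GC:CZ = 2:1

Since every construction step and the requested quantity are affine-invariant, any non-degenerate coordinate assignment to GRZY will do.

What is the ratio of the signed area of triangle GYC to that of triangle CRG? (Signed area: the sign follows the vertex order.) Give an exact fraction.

[GYC]:[CRG] = -4

Assign G = (0, 0), R = (1, 0), Z = (0, 1), Y = (4, -2) — the answer is frame-independent, so this choice is without loss of generality.
1. C lies on line GZ with GC:CZ = 2:1 ⇒ C = (0, 2/3)
2·[GYC] = 8/3, 2·[CRG] = -2/3
[GYC]:[CRG] = 8/3:-2/3 = -4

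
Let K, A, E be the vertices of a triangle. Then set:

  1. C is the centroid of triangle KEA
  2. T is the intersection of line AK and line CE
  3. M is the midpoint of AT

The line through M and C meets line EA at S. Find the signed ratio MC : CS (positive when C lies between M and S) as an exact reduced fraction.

MC:CS = -1/4

Choose coordinates K = (0, 0), A = (1, 0), E = (0, 1).
1. C is the centroid of triangle KEA ⇒ C = (1/3, 1/3)
2. T is the intersection of line AK and line CE ⇒ T = (1/2, 0)
3. M is the midpoint of AT ⇒ M = (3/4, 0)
line MC meets EA at S = (2, -1)
C = M + t·(S−M) with t = -1/3, so MC:CS = -1/3:4/3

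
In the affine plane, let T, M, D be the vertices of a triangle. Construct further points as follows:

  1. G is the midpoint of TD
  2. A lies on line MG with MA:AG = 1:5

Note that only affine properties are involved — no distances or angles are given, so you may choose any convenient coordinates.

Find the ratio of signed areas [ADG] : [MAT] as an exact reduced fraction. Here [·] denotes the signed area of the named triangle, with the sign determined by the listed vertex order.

[ADG]:[MAT] = 5

Work in coordinates with T = (0, 0), M = (1, 0), D = (0, 1).
1. G is the midpoint of TD ⇒ G = (0, 1/2)
2. A lies on line MG with MA:AG = 1:5 ⇒ A = (5/6, 1/12)
2·[ADG] = 5/12, 2·[MAT] = 1/12
[ADG]:[MAT] = 5/12:1/12 = 5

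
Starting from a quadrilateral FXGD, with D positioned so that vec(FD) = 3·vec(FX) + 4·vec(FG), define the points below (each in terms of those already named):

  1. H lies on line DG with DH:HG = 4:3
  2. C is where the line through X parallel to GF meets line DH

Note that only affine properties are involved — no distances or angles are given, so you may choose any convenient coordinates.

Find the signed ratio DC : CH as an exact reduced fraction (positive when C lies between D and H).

DC:CH = -7

Assign F = (0, 0), X = (1, 0), G = (0, 1), D = (3, 4) — the answer is frame-independent, so this choice is without loss of generality.
1. H lies on line DG with DH:HG = 4:3 ⇒ H = (9/7, 16/7)
2. C is where the line through X parallel to GF meets line DH ⇒ C = (1, 2)
C = D + t·(H−D) with t = 7/6, so DC:CH = t:(1−t) = 7/6:-1/6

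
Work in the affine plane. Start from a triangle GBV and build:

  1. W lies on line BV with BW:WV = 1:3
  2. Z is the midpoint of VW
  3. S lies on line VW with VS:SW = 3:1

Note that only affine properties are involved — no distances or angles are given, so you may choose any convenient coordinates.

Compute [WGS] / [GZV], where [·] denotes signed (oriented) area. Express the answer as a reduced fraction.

[WGS]:[GZV] = -1/2

Set G = (0, 0), B = (1, 0), V = (0, 1); any affine frame gives the same invariant.
1. W lies on line BV with BW:WV = 1:3 ⇒ W = (3/4, 1/4)
2. Z is the midpoint of VW ⇒ Z = (3/8, 5/8)
3. S lies on line VW with VS:SW = 3:1 ⇒ S = (9/16, 7/16)
2·[WGS] = -3/16, 2·[GZV] = 3/8
[WGS]:[GZV] = -3/16:3/8 = -1/2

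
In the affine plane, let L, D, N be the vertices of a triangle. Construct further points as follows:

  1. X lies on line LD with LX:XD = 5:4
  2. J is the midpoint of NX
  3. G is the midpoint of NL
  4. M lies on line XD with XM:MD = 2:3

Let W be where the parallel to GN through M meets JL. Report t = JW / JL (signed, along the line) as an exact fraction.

t = -41/25

Work in coordinates with L = (0, 0), D = (1, 0), N = (0, 1).
1. X lies on line LD with LX:XD = 5:4 ⇒ X = (5/9, 0)
2. J is the midpoint of NX ⇒ J = (5/18, 1/2)
3. G is the midpoint of NL ⇒ G = (0, 1/2)
4. M lies on line XD with XM:MD = 2:3 ⇒ M = (11/15, 0)
through M parallel to GN: direction (0, 1/2); meets JL at W = (11/15, 33/25)
W = J + t·(L−J) with t = -41/25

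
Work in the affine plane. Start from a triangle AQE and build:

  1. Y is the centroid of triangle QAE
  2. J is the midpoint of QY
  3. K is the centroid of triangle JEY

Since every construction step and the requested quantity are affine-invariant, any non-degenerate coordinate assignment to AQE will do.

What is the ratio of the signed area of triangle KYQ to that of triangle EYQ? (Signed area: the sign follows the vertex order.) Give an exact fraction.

[KYQ]:[EYQ] = 1/3

Work in coordinates with A = (0, 0), Q = (1, 0), E = (0, 1).
1. Y is the centroid of triangle QAE ⇒ Y = (1/3, 1/3)
2. J is the midpoint of QY ⇒ J = (2/3, 1/6)
3. K is the centroid of triangle JEY ⇒ K = (1/3, 1/2)
2·[KYQ] = 1/9, 2·[EYQ] = 1/3
[KYQ]:[EYQ] = 1/9:1/3 = 1/3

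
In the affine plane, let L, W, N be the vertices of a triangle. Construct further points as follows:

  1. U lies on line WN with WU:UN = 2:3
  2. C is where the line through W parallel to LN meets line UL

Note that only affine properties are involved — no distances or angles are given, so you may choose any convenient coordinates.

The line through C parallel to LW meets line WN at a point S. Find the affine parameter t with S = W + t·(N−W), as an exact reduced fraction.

Set L = (0, 0), W = (1, 0), N = (0, 1); any affine frame gives the same invariant.
1. U lies on line WN with WU:UN = 2:3 ⇒ U = (3/5, 2/5)
2. C is where the line through W parallel to LN meets line UL ⇒ C = (1, 2/3)
through C parallel to LW: direction (1, 0); meets WN at S = (1/3, 2/3)
S = W + t·(N−W) with t = 2/3

t = 2/3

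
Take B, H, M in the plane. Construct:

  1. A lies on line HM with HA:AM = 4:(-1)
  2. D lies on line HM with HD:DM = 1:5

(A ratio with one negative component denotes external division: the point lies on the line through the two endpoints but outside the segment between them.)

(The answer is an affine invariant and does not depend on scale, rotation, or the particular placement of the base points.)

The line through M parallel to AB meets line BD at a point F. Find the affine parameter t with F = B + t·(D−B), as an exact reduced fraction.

Assign B = (0, 0), H = (1, 0), M = (0, 1) — the answer is frame-independent, so this choice is without loss of generality.
1. A lies on line HM with HA:AM = 4:(-1) ⇒ A = (-1/3, 4/3)
2. D lies on line HM with HD:DM = 1:5 ⇒ D = (5/6, 1/6)
through M parallel to AB: direction (1/3, -4/3); meets BD at F = (5/21, 1/21)
F = B + t·(D−B) with t = 2/7

t = 2/7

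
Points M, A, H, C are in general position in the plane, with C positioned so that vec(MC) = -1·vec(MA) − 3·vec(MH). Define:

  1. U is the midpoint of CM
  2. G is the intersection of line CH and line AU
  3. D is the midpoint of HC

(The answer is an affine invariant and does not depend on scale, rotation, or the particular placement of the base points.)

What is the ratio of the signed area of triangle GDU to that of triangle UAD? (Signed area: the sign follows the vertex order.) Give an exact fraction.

[GDU]:[UAD] = -1/9

Work in coordinates with M = (0, 0), A = (1, 0), H = (0, 1), C = (-1, -3).
1. U is the midpoint of CM ⇒ U = (-1/2, -3/2)
2. G is the intersection of line CH and line AU ⇒ G = (-2/3, -5/3)
3. D is the midpoint of HC ⇒ D = (-1/2, -1)
2·[GDU] = -1/12, 2·[UAD] = 3/4
[GDU]:[UAD] = -1/12:3/4 = -1/9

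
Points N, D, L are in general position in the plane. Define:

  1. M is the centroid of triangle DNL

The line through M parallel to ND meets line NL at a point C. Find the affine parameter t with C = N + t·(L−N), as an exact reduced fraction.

Work in coordinates with N = (0, 0), D = (1, 0), L = (0, 1).
1. M is the centroid of triangle DNL ⇒ M = (1/3, 1/3)
through M parallel to ND: direction (1, 0); meets NL at C = (0, 1/3)
C = N + t·(L−N) with t = 1/3

t = 1/3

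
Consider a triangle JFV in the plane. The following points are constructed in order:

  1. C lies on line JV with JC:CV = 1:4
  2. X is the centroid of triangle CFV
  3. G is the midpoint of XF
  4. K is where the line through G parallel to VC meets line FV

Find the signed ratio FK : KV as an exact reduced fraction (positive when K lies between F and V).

Work in coordinates with J = (0, 0), F = (1, 0), V = (0, 1).
1. C lies on line JV with JC:CV = 1:4 ⇒ C = (0, 1/5)
2. X is the centroid of triangle CFV ⇒ X = (1/3, 2/5)
3. G is the midpoint of XF ⇒ G = (2/3, 1/5)
4. K is where the line through G parallel to VC meets line FV ⇒ K = (2/3, 1/3)
K = F + t·(V−F) with t = 1/3, so FK:KV = t:(1−t) = 1/3:2/3

FK:KV = 1/2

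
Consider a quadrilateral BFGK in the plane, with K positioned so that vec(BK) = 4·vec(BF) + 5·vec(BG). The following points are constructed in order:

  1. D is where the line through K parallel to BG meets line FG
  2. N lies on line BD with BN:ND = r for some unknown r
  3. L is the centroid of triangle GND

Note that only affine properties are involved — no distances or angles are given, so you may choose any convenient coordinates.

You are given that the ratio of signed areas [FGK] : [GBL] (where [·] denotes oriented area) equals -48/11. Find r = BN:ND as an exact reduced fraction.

r = 3/5

Assign B = (0, 0), F = (1, 0), G = (0, 1), K = (4, 5) — the answer is frame-independent, so this choice is without loss of generality.
1. D is where the line through K parallel to BG meets line FG ⇒ D = (4, -3)
2. With BN:ND = r, write λ = r/(r+1) so N = B + λ·(D−B); N is affine-linear in λ
3. L is the centroid of triangle GND ⇒ L is an affine combination of earlier points and hence also affine-linear in λ
Every point depending on N is an affine combination of N and λ-independent points, so each such coordinate is linear in λ; the λ² term in each signed area is a multiple of (D−B)×(D−B) = 0, so 2·[FGK] and 2·[GBL] are each linear in λ. Evaluating at λ=0 and λ=1:
  2·[FGK] = -8,   2·[GBL] = 4/3·λ + 4/3
So [FGK]:[GBL] = (-8) / (4/3·λ + 4/3). Setting this equal to -48/11:
  -8 = -48/11·(4/3·λ + 4/3)  ⇒  λ = 3/8
Then r = λ/(1−λ) = (3/8)/(5/8) = 3/5. Check: with r = 3/5, N = (3/2, -9/8) and [FGK]:[GBL] = -48/11 as required.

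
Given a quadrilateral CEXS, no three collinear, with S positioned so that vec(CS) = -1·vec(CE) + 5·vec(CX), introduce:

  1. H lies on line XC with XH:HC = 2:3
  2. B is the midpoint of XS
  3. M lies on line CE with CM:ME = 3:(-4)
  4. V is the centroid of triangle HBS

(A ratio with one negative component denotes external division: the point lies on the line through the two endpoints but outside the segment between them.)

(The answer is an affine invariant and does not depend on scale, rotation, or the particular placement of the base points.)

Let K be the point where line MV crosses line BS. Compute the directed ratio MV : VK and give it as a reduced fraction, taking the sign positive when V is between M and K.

Work in coordinates with C = (0, 0), E = (1, 0), X = (0, 1), S = (-1, 5).
1. H lies on line XC with XH:HC = 2:3 ⇒ H = (0, 3/5)
2. B is the midpoint of XS ⇒ B = (-1/2, 3)
3. M lies on line CE with CM:ME = 3:(-4) ⇒ M = (-3, 0)
4. V is the centroid of triangle HBS ⇒ V = (-1/2, 43/15)
line MV meets BS at K = (-183/386, 559/193)
V = M + t·(K−M) with t = 193/195, so MV:VK = 193/195:2/195

MV:VK = 193/2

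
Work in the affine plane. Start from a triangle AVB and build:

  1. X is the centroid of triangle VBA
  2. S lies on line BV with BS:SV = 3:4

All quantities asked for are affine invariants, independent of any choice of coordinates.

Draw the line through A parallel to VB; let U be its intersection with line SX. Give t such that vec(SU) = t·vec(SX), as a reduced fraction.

Work in coordinates with A = (0, 0), V = (1, 0), B = (0, 1).
1. X is the centroid of triangle VBA ⇒ X = (1/3, 1/3)
2. S lies on line BV with BS:SV = 3:4 ⇒ S = (3/7, 4/7)
through A parallel to VB: direction (-1, 1); meets SX at U = (1/7, -1/7)
U = S + t·(X−S) with t = 3

t = 3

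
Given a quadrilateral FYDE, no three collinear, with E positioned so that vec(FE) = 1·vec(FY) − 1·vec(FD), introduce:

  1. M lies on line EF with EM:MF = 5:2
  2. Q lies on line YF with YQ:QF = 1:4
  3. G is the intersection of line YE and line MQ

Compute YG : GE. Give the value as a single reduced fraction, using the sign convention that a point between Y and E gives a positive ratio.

YG:GE = -1/10

Work in coordinates with F = (0, 0), Y = (1, 0), D = (0, 1), E = (1, -1).
1. M lies on line EF with EM:MF = 5:2 ⇒ M = (2/7, -2/7)
2. Q lies on line YF with YQ:QF = 1:4 ⇒ Q = (4/5, 0)
3. G is the intersection of line YE and line MQ ⇒ G = (1, 1/9)
G = Y + t·(E−Y) with t = -1/9, so YG:GE = t:(1−t) = -1/9:10/9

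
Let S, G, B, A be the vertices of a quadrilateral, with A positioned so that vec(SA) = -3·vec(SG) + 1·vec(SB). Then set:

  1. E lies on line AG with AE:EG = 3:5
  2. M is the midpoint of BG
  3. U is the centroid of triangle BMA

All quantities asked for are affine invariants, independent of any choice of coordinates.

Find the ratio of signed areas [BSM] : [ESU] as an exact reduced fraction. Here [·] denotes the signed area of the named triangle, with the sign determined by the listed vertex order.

[BSM]:[ESU] = 24/35

Assign S = (0, 0), G = (1, 0), B = (0, 1), A = (-3, 1) — the answer is frame-independent, so this choice is without loss of generality.
1. E lies on line AG with AE:EG = 3:5 ⇒ E = (-3/2, 5/8)
2. M is the midpoint of BG ⇒ M = (1/2, 1/2)
3. U is the centroid of triangle BMA ⇒ U = (-5/6, 5/6)
2·[BSM] = 1/2, 2·[ESU] = 35/48
[BSM]:[ESU] = 1/2:35/48 = 24/35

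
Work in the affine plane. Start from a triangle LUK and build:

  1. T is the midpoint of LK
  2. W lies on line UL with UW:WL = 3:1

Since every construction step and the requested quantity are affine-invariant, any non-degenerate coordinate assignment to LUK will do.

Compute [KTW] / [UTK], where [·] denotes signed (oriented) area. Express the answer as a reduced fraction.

Choose coordinates L = (0, 0), U = (1, 0), K = (0, 1).
1. T is the midpoint of LK ⇒ T = (0, 1/2)
2. W lies on line UL with UW:WL = 3:1 ⇒ W = (1/4, 0)
2·[KTW] = 1/8, 2·[UTK] = -1/2
[KTW]:[UTK] = 1/8:-1/2 = -1/4

[KTW]:[UTK] = -1/4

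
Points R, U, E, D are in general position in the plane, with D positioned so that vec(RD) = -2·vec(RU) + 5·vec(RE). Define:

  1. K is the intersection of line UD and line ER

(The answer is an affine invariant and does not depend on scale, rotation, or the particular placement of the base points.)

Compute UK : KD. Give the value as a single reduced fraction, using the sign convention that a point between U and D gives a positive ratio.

Choose coordinates R = (0, 0), U = (1, 0), E = (0, 1), D = (-2, 5).
1. K is the intersection of line UD and line ER ⇒ K = (0, 5/3)
K = U + t·(D−U) with t = 1/3, so UK:KD = t:(1−t) = 1/3:2/3

UK:KD = 1/2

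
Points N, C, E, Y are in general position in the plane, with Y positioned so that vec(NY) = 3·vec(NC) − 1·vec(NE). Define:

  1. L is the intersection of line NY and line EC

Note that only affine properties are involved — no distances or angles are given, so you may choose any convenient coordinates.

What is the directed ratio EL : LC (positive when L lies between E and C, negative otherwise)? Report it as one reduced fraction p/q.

Choose coordinates N = (0, 0), C = (1, 0), E = (0, 1), Y = (3, -1).
1. L is the intersection of line NY and line EC ⇒ L = (3/2, -1/2)
L = E + t·(C−E) with t = 3/2, so EL:LC = t:(1−t) = 3/2:-1/2

EL:LC = -3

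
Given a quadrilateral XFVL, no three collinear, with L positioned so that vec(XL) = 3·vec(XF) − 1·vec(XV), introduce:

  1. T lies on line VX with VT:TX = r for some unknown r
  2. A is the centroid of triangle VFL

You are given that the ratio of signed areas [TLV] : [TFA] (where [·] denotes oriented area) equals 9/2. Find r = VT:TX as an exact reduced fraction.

Assign X = (0, 0), F = (1, 0), V = (0, 1), L = (3, -1) — the answer is frame-independent, so this choice is without loss of generality.
1. With VT:TX = r, write λ = r/(r+1) so T = V + λ·(X−V); T is affine-linear in λ
2. A is the centroid of triangle VFL ⇒ A = (4/3, 0)
Every point depending on T is an affine combination of T and λ-independent points, so each such coordinate is linear in λ; the λ² term in each signed area is a multiple of (X−V)×(X−V) = 0, so 2·[TLV] and 2·[TFA] are each linear in λ. Evaluating at λ=0 and λ=1:
  2·[TLV] = 3·λ,   2·[TFA] = -1/3·λ + 1/3
So [TLV]:[TFA] = (3·λ) / (-1/3·λ + 1/3). Setting this equal to 9/2:
  3·λ = 9/2·(-1/3·λ + 1/3)  ⇒  λ = 1/3
Then r = λ/(1−λ) = (1/3)/(2/3) = 1/2. Check: with r = 1/2, T = (0, 2/3) and [TLV]:[TFA] = 9/2 as required.

r = 1/2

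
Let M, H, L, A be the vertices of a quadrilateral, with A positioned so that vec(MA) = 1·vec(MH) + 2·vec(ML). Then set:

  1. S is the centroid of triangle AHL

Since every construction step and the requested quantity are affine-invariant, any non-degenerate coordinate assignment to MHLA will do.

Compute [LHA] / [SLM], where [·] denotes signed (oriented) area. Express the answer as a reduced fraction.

Choose coordinates M = (0, 0), H = (1, 0), L = (0, 1), A = (1, 2).
1. S is the centroid of triangle AHL ⇒ S = (2/3, 1)
2·[LHA] = 2, 2·[SLM] = 2/3
[LHA]:[SLM] = 2:2/3 = 3

[LHA]:[SLM] = 3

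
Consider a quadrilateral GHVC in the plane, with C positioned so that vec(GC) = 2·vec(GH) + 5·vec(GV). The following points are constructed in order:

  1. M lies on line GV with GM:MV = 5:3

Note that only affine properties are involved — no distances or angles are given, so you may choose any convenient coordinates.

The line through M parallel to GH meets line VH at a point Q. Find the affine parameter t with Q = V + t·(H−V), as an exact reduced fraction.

Work in coordinates with G = (0, 0), H = (1, 0), V = (0, 1), C = (2, 5).
1. M lies on line GV with GM:MV = 5:3 ⇒ M = (0, 5/8)
through M parallel to GH: direction (1, 0); meets VH at Q = (3/8, 5/8)
Q = V + t·(H−V) with t = 3/8

t = 3/8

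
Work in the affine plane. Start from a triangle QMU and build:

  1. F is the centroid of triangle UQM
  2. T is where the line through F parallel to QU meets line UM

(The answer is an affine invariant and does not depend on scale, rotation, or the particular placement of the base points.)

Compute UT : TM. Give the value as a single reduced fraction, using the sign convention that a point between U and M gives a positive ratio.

UT:TM = 1/2

Work in coordinates with Q = (0, 0), M = (1, 0), U = (0, 1).
1. F is the centroid of triangle UQM ⇒ F = (1/3, 1/3)
2. T is where the line through F parallel to QU meets line UM ⇒ T = (1/3, 2/3)
T = U + t·(M−U) with t = 1/3, so UT:TM = t:(1−t) = 1/3:2/3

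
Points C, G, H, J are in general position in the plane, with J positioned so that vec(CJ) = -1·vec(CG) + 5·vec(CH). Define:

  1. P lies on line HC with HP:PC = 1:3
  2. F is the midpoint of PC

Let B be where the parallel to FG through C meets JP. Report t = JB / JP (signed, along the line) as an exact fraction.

Set C = (0, 0), G = (1, 0), H = (0, 1), J = (-1, 5); any affine frame gives the same invariant.
1. P lies on line HC with HP:PC = 1:3 ⇒ P = (0, 3/4)
2. F is the midpoint of PC ⇒ F = (0, 3/8)
through C parallel to FG: direction (1, -3/8); meets JP at B = (6/31, -9/124)
B = J + t·(P−J) with t = 37/31

t = 37/31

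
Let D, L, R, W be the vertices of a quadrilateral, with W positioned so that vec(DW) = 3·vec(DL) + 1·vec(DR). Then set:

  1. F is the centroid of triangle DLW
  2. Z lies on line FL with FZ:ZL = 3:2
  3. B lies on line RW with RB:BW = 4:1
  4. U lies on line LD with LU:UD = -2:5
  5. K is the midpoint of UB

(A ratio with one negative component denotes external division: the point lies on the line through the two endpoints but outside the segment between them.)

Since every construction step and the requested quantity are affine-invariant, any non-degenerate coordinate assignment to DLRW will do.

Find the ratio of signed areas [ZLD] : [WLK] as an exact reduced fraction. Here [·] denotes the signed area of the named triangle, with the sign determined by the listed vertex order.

Choose coordinates D = (0, 0), L = (1, 0), R = (0, 1), W = (3, 1).
1. F is the centroid of triangle DLW ⇒ F = (4/3, 1/3)
2. Z lies on line FL with FZ:ZL = 3:2 ⇒ Z = (17/15, 2/15)
3. B lies on line RW with RB:BW = 4:1 ⇒ B = (12/5, 1)
4. U lies on line LD with LU:UD = -2:5 ⇒ U = (5/3, 0)
5. K is the midpoint of UB ⇒ K = (61/30, 1/2)
2·[ZLD] = -2/15, 2·[WLK] = 1/30
[ZLD]:[WLK] = -2/15:1/30 = -4

[ZLD]:[WLK] = -4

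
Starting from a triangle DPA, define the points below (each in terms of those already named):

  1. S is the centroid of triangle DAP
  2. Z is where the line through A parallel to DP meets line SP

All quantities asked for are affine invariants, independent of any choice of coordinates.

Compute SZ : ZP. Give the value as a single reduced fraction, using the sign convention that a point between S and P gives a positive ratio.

SZ:ZP = -2/3

Assign D = (0, 0), P = (1, 0), A = (0, 1) — the answer is frame-independent, so this choice is without loss of generality.
1. S is the centroid of triangle DAP ⇒ S = (1/3, 1/3)
2. Z is where the line through A parallel to DP meets line SP ⇒ Z = (-1, 1)
Z = S + t·(P−S) with t = -2, so SZ:ZP = t:(1−t) = -2:3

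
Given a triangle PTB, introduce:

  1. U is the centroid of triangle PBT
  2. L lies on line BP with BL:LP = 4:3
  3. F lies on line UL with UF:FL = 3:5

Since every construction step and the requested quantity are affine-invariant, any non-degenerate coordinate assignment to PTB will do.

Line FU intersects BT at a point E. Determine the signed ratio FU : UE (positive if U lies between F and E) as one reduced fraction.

Set P = (0, 0), T = (1, 0), B = (0, 1); any affine frame gives the same invariant.
1. U is the centroid of triangle PBT ⇒ U = (1/3, 1/3)
2. L lies on line BP with BL:LP = 4:3 ⇒ L = (0, 3/7)
3. F lies on line UL with UF:FL = 3:5 ⇒ F = (5/24, 31/84)
line FU meets BT at E = (4/5, 1/5)
U = F + t·(E−F) with t = 15/71, so FU:UE = 15/71:56/71

FU:UE = 15/56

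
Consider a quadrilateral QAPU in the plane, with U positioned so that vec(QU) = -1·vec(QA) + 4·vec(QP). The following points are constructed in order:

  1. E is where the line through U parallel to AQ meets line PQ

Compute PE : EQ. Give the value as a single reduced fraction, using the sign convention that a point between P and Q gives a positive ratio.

PE:EQ = -3/4

Choose coordinates Q = (0, 0), A = (1, 0), P = (0, 1), U = (-1, 4).
1. E is where the line through U parallel to AQ meets line PQ ⇒ E = (0, 4)
E = P + t·(Q−P) with t = -3, so PE:EQ = t:(1−t) = -3:4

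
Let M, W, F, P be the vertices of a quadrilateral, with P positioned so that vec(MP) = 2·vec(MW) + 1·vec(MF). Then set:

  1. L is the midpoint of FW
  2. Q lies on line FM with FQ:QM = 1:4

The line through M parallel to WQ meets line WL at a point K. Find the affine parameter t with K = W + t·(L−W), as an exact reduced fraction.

t = -8

Set M = (0, 0), W = (1, 0), F = (0, 1), P = (2, 1); any affine frame gives the same invariant.
1. L is the midpoint of FW ⇒ L = (1/2, 1/2)
2. Q lies on line FM with FQ:QM = 1:4 ⇒ Q = (0, 4/5)
through M parallel to WQ: direction (-1, 4/5); meets WL at K = (5, -4)
K = W + t·(L−W) with t = -8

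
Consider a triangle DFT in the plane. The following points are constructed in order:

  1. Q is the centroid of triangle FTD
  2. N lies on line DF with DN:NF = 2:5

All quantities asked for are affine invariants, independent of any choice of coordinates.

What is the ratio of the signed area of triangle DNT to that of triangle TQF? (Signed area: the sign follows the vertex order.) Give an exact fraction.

Set D = (0, 0), F = (1, 0), T = (0, 1); any affine frame gives the same invariant.
1. Q is the centroid of triangle FTD ⇒ Q = (1/3, 1/3)
2. N lies on line DF with DN:NF = 2:5 ⇒ N = (2/7, 0)
2·[DNT] = 2/7, 2·[TQF] = 1/3
[DNT]:[TQF] = 2/7:1/3 = 6/7

[DNT]:[TQF] = 6/7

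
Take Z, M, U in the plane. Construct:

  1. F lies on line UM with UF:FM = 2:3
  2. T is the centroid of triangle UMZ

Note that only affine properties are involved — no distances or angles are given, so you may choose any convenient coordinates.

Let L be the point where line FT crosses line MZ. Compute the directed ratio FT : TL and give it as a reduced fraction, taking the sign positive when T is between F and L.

FT:TL = 4/5

Choose coordinates Z = (0, 0), M = (1, 0), U = (0, 1).
1. F lies on line UM with UF:FM = 2:3 ⇒ F = (2/5, 3/5)
2. T is the centroid of triangle UMZ ⇒ T = (1/3, 1/3)
line FT meets MZ at L = (1/4, 0)
T = F + t·(L−F) with t = 4/9, so FT:TL = 4/9:5/9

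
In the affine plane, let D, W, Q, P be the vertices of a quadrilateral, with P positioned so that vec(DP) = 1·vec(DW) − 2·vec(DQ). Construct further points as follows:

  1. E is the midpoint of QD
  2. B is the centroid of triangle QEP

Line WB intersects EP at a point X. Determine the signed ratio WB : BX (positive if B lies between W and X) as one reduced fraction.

Set D = (0, 0), W = (1, 0), Q = (0, 1), P = (1, -2); any affine frame gives the same invariant.
1. E is the midpoint of QD ⇒ E = (0, 1/2)
2. B is the centroid of triangle QEP ⇒ B = (1/3, -1/6)
line WB meets EP at X = (3/11, -2/11)
B = W + t·(X−W) with t = 11/12, so WB:BX = 11/12:1/12

WB:BX = 11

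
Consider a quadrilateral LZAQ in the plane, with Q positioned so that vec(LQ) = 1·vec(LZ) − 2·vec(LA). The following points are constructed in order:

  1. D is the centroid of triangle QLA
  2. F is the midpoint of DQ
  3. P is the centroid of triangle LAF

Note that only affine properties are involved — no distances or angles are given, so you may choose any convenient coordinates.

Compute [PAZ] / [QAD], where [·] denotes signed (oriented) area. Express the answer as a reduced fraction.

[PAZ]:[QAD] = -5/2

Set L = (0, 0), Z = (1, 0), A = (0, 1), Q = (1, -2); any affine frame gives the same invariant.
1. D is the centroid of triangle QLA ⇒ D = (1/3, -1/3)
2. F is the midpoint of DQ ⇒ F = (2/3, -7/6)
3. P is the centroid of triangle LAF ⇒ P = (2/9, -1/18)
2·[PAZ] = -5/6, 2·[QAD] = 1/3
[PAZ]:[QAD] = -5/6:1/3 = -5/2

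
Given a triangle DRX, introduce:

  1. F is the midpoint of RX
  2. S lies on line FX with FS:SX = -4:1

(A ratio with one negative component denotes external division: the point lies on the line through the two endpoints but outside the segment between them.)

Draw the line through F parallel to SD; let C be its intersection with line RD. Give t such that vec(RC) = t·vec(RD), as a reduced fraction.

t = 3/7

Set D = (0, 0), R = (1, 0), X = (0, 1); any affine frame gives the same invariant.
1. F is the midpoint of RX ⇒ F = (1/2, 1/2)
2. S lies on line FX with FS:SX = -4:1 ⇒ S = (-1/6, 7/6)
through F parallel to SD: direction (1/6, -7/6); meets RD at C = (4/7, 0)
C = R + t·(D−R) with t = 3/7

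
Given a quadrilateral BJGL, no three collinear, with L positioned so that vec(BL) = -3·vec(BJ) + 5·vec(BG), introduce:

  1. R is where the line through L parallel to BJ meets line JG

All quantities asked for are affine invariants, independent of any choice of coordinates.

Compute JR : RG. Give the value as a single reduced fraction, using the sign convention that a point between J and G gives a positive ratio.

Assign B = (0, 0), J = (1, 0), G = (0, 1), L = (-3, 5) — the answer is frame-independent, so this choice is without loss of generality.
1. R is where the line through L parallel to BJ meets line JG ⇒ R = (-4, 5)
R = J + t·(G−J) with t = 5, so JR:RG = t:(1−t) = 5:-4

JR:RG = -5/4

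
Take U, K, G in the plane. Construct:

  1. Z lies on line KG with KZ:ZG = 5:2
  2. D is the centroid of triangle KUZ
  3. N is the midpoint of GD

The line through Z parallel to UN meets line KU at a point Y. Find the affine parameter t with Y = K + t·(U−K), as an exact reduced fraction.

Set U = (0, 0), K = (1, 0), G = (0, 1); any affine frame gives the same invariant.
1. Z lies on line KG with KZ:ZG = 5:2 ⇒ Z = (2/7, 5/7)
2. D is the centroid of triangle KUZ ⇒ D = (3/7, 5/21)
3. N is the midpoint of GD ⇒ N = (3/14, 13/21)
through Z parallel to UN: direction (3/14, 13/21); meets KU at Y = (1/26, 0)
Y = K + t·(U−K) with t = 25/26

t = 25/26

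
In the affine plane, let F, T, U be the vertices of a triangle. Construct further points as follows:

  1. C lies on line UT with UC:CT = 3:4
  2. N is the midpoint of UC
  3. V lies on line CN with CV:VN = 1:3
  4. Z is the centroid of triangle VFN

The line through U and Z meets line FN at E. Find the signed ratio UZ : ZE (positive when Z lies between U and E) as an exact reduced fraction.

Assign F = (0, 0), T = (1, 0), U = (0, 1) — the answer is frame-independent, so this choice is without loss of generality.
1. C lies on line UT with UC:CT = 3:4 ⇒ C = (3/7, 4/7)
2. N is the midpoint of UC ⇒ N = (3/14, 11/14)
3. V lies on line CN with CV:VN = 1:3 ⇒ V = (3/8, 5/8)
4. Z is the centroid of triangle VFN ⇒ Z = (11/56, 79/168)
line UZ meets FN at E = (11/70, 121/210)
Z = U + t·(E−U) with t = 5/4, so UZ:ZE = 5/4:-1/4

UZ:ZE = -5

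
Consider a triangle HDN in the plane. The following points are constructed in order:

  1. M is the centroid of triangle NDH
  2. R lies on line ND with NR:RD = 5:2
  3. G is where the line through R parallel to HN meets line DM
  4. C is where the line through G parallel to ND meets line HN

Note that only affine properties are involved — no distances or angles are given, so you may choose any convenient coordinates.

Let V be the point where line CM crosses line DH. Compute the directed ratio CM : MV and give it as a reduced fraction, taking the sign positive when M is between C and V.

Work in coordinates with H = (0, 0), D = (1, 0), N = (0, 1).
1. M is the centroid of triangle NDH ⇒ M = (1/3, 1/3)
2. R lies on line ND with NR:RD = 5:2 ⇒ R = (5/7, 2/7)
3. G is where the line through R parallel to HN meets line DM ⇒ G = (5/7, 1/7)
4. C is where the line through G parallel to ND meets line HN ⇒ C = (0, 6/7)
line CM meets DH at V = (6/11, 0)
M = C + t·(V−C) with t = 11/18, so CM:MV = 11/18:7/18

CM:MV = 11/7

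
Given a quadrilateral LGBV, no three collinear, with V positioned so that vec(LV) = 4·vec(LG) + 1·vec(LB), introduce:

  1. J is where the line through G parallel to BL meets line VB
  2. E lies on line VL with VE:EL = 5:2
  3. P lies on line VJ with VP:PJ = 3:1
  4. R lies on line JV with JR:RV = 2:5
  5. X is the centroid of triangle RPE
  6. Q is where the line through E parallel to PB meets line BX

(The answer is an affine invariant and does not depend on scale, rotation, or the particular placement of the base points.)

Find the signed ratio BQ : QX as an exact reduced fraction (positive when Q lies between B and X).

BQ:QX = -3/2

Choose coordinates L = (0, 0), G = (1, 0), B = (0, 1), V = (4, 1).
1. J is where the line through G parallel to BL meets line VB ⇒ J = (1, 1)
2. E lies on line VL with VE:EL = 5:2 ⇒ E = (8/7, 2/7)
3. P lies on line VJ with VP:PJ = 3:1 ⇒ P = (7/4, 1)
4. R lies on line JV with JR:RV = 2:5 ⇒ R = (13/7, 1)
5. X is the centroid of triangle RPE ⇒ X = (19/12, 16/21)
6. Q is where the line through E parallel to PB meets line BX ⇒ Q = (19/4, 2/7)
Q = B + t·(X−B) with t = 3, so BQ:QX = t:(1−t) = 3:-2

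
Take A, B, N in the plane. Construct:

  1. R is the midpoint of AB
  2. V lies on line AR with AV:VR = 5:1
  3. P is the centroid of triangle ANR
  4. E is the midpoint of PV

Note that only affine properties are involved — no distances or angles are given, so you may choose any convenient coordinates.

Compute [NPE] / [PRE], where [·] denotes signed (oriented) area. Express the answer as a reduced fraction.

[NPE]:[PRE] = -4

Choose coordinates A = (0, 0), B = (1, 0), N = (0, 1).
1. R is the midpoint of AB ⇒ R = (1/2, 0)
2. V lies on line AR with AV:VR = 5:1 ⇒ V = (5/12, 0)
3. P is the centroid of triangle ANR ⇒ P = (1/6, 1/3)
4. E is the midpoint of PV ⇒ E = (7/24, 1/6)
2·[NPE] = 1/18, 2·[PRE] = -1/72
[NPE]:[PRE] = 1/18:-1/72 = -4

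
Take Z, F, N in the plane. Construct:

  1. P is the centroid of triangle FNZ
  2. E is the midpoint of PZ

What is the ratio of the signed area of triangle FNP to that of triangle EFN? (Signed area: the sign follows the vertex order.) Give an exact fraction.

[FNP]:[EFN] = 1/2

Work in coordinates with Z = (0, 0), F = (1, 0), N = (0, 1).
1. P is the centroid of triangle FNZ ⇒ P = (1/3, 1/3)
2. E is the midpoint of PZ ⇒ E = (1/6, 1/6)
2·[FNP] = 1/3, 2·[EFN] = 2/3
[FNP]:[EFN] = 1/3:2/3 = 1/2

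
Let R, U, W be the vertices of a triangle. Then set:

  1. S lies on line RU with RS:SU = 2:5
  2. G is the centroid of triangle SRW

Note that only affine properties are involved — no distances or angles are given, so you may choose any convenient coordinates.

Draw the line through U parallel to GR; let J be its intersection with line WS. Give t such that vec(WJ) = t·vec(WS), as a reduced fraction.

Assign R = (0, 0), U = (1, 0), W = (0, 1) — the answer is frame-independent, so this choice is without loss of generality.
1. S lies on line RU with RS:SU = 2:5 ⇒ S = (2/7, 0)
2. G is the centroid of triangle SRW ⇒ G = (2/21, 1/3)
through U parallel to GR: direction (-2/21, -1/3); meets WS at J = (9/14, -5/4)
J = W + t·(S−W) with t = 9/4

t = 9/4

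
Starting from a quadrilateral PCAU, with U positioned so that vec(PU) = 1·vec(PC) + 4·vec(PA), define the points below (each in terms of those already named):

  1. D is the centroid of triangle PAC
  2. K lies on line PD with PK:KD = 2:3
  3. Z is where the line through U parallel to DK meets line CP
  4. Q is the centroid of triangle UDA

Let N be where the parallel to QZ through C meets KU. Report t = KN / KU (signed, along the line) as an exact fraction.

Work in coordinates with P = (0, 0), C = (1, 0), A = (0, 1), U = (1, 4).
1. D is the centroid of triangle PAC ⇒ D = (1/3, 1/3)
2. K lies on line PD with PK:KD = 2:3 ⇒ K = (2/15, 2/15)
3. Z is where the line through U parallel to DK meets line CP ⇒ Z = (-3, 0)
4. Q is the centroid of triangle UDA ⇒ Q = (4/9, 16/9)
through C parallel to QZ: direction (-31/9, -16/9); meets KU at N = (-11/795, -416/795)
N = K + t·(U−K) with t = -9/53

t = -9/53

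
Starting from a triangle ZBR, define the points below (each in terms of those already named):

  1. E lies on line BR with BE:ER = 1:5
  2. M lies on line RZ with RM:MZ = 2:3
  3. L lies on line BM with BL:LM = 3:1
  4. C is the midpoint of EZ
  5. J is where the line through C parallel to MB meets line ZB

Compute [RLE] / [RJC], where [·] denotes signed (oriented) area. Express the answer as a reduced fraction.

[RLE]:[RJC] = -27/10

Choose coordinates Z = (0, 0), B = (1, 0), R = (0, 1).
1. E lies on line BR with BE:ER = 1:5 ⇒ E = (5/6, 1/6)
2. M lies on line RZ with RM:MZ = 2:3 ⇒ M = (0, 3/5)
3. L lies on line BM with BL:LM = 3:1 ⇒ L = (1/4, 9/20)
4. C is the midpoint of EZ ⇒ C = (5/12, 1/12)
5. J is where the line through C parallel to MB meets line ZB ⇒ J = (5/9, 0)
2·[RLE] = 1/4, 2·[RJC] = -5/54
[RLE]:[RJC] = 1/4:-5/54 = -27/10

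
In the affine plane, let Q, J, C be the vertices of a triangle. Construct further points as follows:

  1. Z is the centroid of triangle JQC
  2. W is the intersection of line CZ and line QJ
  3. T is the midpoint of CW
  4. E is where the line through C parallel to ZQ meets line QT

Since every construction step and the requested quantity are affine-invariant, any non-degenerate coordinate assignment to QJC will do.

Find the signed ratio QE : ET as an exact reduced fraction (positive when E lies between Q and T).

QE:ET = -4/3

Set Q = (0, 0), J = (1, 0), C = (0, 1); any affine frame gives the same invariant.
1. Z is the centroid of triangle JQC ⇒ Z = (1/3, 1/3)
2. W is the intersection of line CZ and line QJ ⇒ W = (1/2, 0)
3. T is the midpoint of CW ⇒ T = (1/4, 1/2)
4. E is where the line through C parallel to ZQ meets line QT ⇒ E = (1, 2)
E = Q + t·(T−Q) with t = 4, so QE:ET = t:(1−t) = 4:-3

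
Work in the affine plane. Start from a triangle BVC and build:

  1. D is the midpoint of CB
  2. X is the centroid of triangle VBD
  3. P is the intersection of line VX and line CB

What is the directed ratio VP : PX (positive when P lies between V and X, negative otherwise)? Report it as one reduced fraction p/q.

Assign B = (0, 0), V = (1, 0), C = (0, 1) — the answer is frame-independent, so this choice is without loss of generality.
1. D is the midpoint of CB ⇒ D = (0, 1/2)
2. X is the centroid of triangle VBD ⇒ X = (1/3, 1/6)
3. P is the intersection of line VX and line CB ⇒ P = (0, 1/4)
P = V + t·(X−V) with t = 3/2, so VP:PX = t:(1−t) = 3/2:-1/2

VP:PX = -3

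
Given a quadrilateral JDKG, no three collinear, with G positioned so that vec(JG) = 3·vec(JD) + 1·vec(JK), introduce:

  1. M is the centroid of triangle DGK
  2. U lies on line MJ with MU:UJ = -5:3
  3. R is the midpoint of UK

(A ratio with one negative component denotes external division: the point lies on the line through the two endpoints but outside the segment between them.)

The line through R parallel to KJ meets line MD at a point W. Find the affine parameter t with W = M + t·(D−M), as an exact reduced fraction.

Choose coordinates J = (0, 0), D = (1, 0), K = (0, 1), G = (3, 1).
1. M is the centroid of triangle DGK ⇒ M = (4/3, 2/3)
2. U lies on line MJ with MU:UJ = -5:3 ⇒ U = (-2, -1)
3. R is the midpoint of UK ⇒ R = (-1, 0)
through R parallel to KJ: direction (0, -1); meets MD at W = (-1, -4)
W = M + t·(D−M) with t = 7

t = 7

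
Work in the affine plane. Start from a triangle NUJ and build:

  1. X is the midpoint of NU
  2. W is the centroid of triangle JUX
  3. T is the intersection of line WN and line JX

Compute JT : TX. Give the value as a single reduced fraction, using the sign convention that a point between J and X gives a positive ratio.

JT:TX = 3

Work in coordinates with N = (0, 0), U = (1, 0), J = (0, 1).
1. X is the midpoint of NU ⇒ X = (1/2, 0)
2. W is the centroid of triangle JUX ⇒ W = (1/2, 1/3)
3. T is the intersection of line WN and line JX ⇒ T = (3/8, 1/4)
T = J + t·(X−J) with t = 3/4, so JT:TX = t:(1−t) = 3/4:1/4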